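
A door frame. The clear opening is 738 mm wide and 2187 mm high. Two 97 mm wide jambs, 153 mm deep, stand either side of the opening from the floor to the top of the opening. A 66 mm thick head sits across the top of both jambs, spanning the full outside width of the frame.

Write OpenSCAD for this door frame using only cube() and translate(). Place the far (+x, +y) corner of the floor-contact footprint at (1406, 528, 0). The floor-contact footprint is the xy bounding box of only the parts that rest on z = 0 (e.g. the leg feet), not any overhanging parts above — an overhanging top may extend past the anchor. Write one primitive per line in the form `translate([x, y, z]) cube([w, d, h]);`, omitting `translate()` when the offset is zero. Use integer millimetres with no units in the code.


translate([474, 375, 0]) cube([97, 153, 2187]);
translate([1309, 375, 0]) cube([97, 153, 2187]);
translate([474, 375, 2187]) cube([932, 153, 66]);


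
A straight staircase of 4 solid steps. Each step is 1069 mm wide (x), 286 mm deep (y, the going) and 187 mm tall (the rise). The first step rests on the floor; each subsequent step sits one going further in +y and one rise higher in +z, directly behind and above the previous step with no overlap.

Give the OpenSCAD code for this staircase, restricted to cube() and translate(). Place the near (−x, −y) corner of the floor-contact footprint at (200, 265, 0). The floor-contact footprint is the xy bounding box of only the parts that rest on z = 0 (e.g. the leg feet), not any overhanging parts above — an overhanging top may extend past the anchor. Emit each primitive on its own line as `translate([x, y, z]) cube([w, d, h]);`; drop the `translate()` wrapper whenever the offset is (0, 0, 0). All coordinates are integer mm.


translate([200, 265, 0]) cube([1069, 286, 187]);
translate([200, 551, 187]) cube([1069, 286, 187]);
translate([200, 837, 374]) cube([1069, 286, 187]);
translate([200, 1123, 561]) cube([1069, 286, 187]);


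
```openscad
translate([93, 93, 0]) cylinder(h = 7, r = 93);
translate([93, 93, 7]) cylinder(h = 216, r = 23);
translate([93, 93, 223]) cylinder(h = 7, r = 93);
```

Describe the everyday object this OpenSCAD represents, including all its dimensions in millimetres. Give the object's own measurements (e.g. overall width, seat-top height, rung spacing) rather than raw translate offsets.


A spool: two coaxial disc flanges of radius 93 mm and thickness 7 mm, joined by a core cylinder of radius 23 mm and height 216 mm. The lower flange rests on z = 0 and the three cylinders share a vertical axis.


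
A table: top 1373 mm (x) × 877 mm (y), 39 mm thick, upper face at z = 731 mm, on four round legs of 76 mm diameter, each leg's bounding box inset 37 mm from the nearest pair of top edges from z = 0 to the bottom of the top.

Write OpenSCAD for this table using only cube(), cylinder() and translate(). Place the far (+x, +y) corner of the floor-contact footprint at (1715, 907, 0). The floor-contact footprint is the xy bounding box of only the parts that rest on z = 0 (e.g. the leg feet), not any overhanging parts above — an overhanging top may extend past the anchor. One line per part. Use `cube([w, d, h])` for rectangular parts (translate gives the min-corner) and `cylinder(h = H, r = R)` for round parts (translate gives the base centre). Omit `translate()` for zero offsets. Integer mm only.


// leg_h = 731 - 39 = 692
translate([379, 67, 692]) cube([1373, 877, 39]);
translate([454, 142, 0]) cylinder(h = 692, r = 38);
translate([1677, 142, 0]) cylinder(h = 692, r = 38);
translate([454, 869, 0]) cylinder(h = 692, r = 38);
translate([1677, 869, 0]) cylinder(h = 692, r = 38);


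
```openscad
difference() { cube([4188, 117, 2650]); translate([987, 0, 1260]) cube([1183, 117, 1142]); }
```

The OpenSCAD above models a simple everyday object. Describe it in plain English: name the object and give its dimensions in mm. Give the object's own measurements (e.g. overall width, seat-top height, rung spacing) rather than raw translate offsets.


A wall 4188 mm long (x), 117 mm thick (y), 2650 mm tall, with a rectangular window opening cut through it. The opening is 1183 mm wide and 1142 mm tall; its sill is at z = 1260 mm and its near (−x) edge is 987 mm from the wall's −x end. The opening passes through the full wall thickness.


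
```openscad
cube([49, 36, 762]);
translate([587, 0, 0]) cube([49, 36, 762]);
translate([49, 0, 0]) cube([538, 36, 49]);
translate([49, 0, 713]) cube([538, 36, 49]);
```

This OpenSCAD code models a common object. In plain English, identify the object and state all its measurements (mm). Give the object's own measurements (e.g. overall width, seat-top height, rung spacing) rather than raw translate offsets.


A rectangular picture frame lying in the x–z plane (depth along y). The opening is 538 mm wide (x) by 664 mm tall (z), surrounded by a border 49 mm wide on all four sides. The frame is 36 mm deep and is made of two full-height vertical stiles with two horizontal rails fitted between them.


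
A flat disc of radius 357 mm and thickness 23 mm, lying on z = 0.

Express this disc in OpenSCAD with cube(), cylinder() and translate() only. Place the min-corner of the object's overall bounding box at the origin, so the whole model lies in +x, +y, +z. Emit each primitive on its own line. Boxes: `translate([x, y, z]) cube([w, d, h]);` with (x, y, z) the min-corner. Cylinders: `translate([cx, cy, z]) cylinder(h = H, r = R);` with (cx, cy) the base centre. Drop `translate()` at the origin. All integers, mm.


translate([357, 357, 0]) cylinder(h = 23, r = 357);


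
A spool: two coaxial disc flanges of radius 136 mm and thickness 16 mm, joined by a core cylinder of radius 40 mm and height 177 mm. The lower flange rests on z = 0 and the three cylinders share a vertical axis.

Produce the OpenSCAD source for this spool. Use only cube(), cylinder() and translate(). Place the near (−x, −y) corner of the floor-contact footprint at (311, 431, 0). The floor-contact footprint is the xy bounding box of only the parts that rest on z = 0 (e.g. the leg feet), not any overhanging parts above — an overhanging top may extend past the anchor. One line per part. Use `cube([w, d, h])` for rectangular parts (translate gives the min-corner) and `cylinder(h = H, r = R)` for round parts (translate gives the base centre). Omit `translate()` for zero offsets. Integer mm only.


translate([447, 567, 0]) cylinder(h = 16, r = 136);
translate([447, 567, 16]) cylinder(h = 177, r = 40);
translate([447, 567, 193]) cylinder(h = 16, r = 136);


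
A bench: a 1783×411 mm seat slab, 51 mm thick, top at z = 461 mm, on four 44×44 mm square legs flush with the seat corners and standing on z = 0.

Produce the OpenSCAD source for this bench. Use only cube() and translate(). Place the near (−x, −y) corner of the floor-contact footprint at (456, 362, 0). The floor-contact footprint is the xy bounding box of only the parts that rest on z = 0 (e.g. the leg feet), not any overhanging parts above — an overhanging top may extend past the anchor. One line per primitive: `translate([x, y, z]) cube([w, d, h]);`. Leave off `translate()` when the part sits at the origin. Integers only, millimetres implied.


translate([456, 362, 410]) cube([1783, 411, 51]);
translate([456, 362, 0]) cube([44, 44, 410]);
translate([456, 729, 0]) cube([44, 44, 410]);
translate([2195, 362, 0]) cube([44, 44, 410]);
translate([2195, 729, 0]) cube([44, 44, 410]);


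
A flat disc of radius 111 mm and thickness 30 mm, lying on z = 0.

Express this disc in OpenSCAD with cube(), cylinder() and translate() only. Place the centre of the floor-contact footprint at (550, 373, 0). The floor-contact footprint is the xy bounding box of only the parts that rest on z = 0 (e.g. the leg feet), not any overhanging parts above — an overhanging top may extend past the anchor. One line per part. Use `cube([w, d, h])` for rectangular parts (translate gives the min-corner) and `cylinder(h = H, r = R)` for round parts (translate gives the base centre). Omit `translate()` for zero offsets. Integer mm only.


translate([550, 373, 0]) cylinder(h = 30, r = 111);


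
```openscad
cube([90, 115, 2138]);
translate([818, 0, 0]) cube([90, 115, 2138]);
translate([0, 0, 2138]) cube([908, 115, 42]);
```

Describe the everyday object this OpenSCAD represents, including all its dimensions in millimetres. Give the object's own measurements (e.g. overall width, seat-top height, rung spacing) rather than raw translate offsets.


A door frame. The clear opening is 728 mm wide and 2138 mm high. Two 90 mm wide jambs, 115 mm deep, stand either side of the opening from the floor to the top of the opening. A 42 mm thick head sits across the top of both jambs, spanning the full outside width of the frame.


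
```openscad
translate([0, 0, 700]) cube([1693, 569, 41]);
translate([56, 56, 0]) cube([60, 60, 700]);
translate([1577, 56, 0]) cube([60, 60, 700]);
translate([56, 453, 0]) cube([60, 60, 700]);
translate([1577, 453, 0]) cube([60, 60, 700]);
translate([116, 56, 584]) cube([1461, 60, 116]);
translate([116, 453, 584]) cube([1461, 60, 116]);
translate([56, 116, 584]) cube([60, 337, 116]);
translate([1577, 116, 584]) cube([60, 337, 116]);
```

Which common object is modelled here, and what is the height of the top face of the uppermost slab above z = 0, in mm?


A table. The table height is 741 mm.

A 1693×569×41 slab sits at z = 700 on four 60 mm square posts — a table. The top surface is at 700 + 41 = 741 mm.


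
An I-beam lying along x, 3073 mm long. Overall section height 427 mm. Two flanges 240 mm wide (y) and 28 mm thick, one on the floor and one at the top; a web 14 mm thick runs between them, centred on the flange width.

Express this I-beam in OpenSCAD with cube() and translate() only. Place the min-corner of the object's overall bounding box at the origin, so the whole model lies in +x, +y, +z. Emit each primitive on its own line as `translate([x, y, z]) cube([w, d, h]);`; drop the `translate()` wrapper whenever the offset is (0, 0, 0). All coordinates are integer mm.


cube([3073, 240, 28]);
translate([0, 113, 28]) cube([3073, 14, 371]);
translate([0, 0, 399]) cube([3073, 240, 28]);


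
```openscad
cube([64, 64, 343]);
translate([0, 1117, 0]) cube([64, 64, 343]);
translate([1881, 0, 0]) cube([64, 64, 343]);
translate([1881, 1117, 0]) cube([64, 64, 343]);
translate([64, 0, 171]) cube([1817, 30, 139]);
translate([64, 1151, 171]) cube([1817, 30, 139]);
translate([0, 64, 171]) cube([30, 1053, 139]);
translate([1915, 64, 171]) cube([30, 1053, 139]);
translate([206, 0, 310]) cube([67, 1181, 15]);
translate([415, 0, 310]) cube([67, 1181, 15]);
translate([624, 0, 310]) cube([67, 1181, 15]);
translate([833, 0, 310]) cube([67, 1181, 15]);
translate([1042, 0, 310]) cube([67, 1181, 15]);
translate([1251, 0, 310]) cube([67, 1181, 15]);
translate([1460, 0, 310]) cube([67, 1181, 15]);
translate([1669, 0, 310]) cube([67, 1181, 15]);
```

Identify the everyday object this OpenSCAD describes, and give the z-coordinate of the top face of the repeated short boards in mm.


A bed frame. The slat-top height is 325 mm.

Four posts, four rails, and a row of slats — a bed frame. Slats sit on the rails at z = 171 + 139 = 310; with slat thickness 15, the top is 325 mm.


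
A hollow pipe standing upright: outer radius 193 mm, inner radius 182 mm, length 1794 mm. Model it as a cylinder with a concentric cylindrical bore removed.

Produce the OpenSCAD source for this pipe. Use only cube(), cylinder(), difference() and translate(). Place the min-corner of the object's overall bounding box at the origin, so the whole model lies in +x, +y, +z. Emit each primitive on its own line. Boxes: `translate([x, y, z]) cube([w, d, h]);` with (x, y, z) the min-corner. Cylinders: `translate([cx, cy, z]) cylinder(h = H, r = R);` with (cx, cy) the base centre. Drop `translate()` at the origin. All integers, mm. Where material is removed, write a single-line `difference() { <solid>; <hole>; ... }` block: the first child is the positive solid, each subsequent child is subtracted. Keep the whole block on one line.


difference() { translate([193, 193, 0]) cylinder(h = 1794, r = 193); translate([193, 193, 0]) cylinder(h = 1794, r = 182); }


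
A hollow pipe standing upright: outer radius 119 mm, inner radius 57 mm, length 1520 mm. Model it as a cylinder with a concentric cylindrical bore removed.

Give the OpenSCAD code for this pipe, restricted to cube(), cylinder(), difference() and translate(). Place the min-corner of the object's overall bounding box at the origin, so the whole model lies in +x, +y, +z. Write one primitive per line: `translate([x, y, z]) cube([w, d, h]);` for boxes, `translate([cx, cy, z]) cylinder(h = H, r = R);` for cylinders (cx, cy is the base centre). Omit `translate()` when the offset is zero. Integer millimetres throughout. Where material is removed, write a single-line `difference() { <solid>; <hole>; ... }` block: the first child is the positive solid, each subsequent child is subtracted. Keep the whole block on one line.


difference() { translate([119, 119, 0]) cylinder(h = 1520, r = 119); translate([119, 119, 0]) cylinder(h = 1520, r = 57); }


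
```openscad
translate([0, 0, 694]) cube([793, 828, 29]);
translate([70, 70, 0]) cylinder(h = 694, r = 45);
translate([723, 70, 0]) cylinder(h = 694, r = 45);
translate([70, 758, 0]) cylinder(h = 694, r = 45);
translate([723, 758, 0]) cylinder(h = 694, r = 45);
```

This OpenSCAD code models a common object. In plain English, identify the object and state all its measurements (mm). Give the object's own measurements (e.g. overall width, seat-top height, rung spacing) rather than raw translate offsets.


A table: top 793 mm (x) × 828 mm (y), 29 mm thick, upper face at z = 723 mm, on four round legs of 90 mm diameter, each leg's bounding box inset 25 mm from the nearest pair of top edges from z = 0 to the bottom of the top.


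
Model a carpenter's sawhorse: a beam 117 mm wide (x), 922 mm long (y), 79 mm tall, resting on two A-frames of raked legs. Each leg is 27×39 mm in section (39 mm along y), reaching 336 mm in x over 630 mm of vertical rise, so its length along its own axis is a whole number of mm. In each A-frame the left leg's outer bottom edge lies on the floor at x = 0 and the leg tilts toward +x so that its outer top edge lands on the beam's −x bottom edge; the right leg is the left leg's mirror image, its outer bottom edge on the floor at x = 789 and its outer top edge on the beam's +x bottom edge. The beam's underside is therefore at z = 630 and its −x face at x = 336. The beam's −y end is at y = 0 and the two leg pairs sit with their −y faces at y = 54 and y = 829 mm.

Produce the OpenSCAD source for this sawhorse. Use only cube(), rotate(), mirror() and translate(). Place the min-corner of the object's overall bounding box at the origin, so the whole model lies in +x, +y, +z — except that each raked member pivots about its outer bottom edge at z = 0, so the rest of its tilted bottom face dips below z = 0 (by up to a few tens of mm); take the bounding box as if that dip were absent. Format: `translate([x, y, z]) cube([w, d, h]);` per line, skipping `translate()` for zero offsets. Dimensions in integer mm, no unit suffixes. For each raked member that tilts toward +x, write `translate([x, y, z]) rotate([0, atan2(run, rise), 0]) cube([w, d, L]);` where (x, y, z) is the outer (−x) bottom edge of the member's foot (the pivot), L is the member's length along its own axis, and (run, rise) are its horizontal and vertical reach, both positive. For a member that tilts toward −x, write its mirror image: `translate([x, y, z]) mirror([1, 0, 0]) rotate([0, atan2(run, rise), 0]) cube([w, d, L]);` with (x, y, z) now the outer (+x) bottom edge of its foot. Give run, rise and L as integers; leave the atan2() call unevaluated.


translate([336, 0, 630]) cube([117, 922, 79]);
translate([0, 54, 0]) rotate([0, atan2(336, 630), 0]) cube([27, 39, 714]);
translate([789, 54, 0]) mirror([1, 0, 0]) rotate([0, atan2(336, 630), 0]) cube([27, 39, 714]);
translate([0, 829, 0]) rotate([0, atan2(336, 630), 0]) cube([27, 39, 714]);
translate([789, 829, 0]) mirror([1, 0, 0]) rotate([0, atan2(336, 630), 0]) cube([27, 39, 714]);


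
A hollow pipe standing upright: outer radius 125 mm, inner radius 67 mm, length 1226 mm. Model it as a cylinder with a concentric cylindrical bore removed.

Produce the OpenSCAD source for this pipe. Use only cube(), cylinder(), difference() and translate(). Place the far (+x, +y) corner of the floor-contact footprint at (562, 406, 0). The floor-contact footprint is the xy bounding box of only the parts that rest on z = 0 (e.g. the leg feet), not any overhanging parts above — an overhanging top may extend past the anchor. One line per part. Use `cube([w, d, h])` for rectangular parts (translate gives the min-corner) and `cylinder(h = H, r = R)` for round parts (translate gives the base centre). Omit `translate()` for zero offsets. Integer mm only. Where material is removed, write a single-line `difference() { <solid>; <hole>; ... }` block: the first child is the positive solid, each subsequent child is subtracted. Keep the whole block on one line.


difference() { translate([437, 281, 0]) cylinder(h = 1226, r = 125); translate([437, 281, 0]) cylinder(h = 1226, r = 67); }


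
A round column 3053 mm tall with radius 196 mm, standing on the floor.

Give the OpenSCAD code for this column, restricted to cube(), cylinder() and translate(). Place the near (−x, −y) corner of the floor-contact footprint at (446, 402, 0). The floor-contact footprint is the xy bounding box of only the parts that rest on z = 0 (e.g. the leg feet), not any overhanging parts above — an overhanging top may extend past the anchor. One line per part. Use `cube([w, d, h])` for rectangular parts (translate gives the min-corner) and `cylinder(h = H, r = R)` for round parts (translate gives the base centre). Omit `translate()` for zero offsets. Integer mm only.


translate([642, 598, 0]) cylinder(h = 3053, r = 196);


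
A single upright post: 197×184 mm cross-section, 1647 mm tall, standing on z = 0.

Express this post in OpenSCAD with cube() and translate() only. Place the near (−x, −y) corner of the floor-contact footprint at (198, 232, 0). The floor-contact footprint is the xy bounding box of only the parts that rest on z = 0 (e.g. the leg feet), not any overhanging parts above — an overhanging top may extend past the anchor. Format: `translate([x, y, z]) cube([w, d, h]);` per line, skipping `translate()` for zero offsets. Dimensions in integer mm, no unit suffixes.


translate([198, 232, 0]) cube([197, 184, 1647]);


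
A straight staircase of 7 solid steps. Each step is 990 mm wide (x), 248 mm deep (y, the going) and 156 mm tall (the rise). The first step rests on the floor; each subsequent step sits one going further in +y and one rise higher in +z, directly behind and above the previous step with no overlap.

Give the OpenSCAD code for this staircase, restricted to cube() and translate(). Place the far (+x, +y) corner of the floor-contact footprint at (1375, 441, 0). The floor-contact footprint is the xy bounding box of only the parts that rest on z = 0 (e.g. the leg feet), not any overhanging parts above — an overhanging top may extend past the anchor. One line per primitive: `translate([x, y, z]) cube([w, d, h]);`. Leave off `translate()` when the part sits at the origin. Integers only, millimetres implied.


translate([385, 193, 0]) cube([990, 248, 156]);
translate([385, 441, 156]) cube([990, 248, 156]);
translate([385, 689, 312]) cube([990, 248, 156]);
translate([385, 937, 468]) cube([990, 248, 156]);
translate([385, 1185, 624]) cube([990, 248, 156]);
translate([385, 1433, 780]) cube([990, 248, 156]);
translate([385, 1681, 936]) cube([990, 248, 156]);


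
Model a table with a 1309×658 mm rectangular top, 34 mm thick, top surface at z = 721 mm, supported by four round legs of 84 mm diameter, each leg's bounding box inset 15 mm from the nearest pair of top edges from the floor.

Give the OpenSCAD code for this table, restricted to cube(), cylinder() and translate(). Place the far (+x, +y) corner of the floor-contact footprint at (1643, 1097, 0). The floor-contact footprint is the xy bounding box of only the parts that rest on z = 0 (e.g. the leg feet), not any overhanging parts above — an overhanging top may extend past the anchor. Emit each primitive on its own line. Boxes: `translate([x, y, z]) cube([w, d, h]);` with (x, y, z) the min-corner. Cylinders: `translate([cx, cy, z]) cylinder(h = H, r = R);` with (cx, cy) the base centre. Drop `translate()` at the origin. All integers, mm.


translate([349, 454, 687]) cube([1309, 658, 34]);
translate([406, 511, 0]) cylinder(h = 687, r = 42);
translate([1601, 511, 0]) cylinder(h = 687, r = 42);
translate([406, 1055, 0]) cylinder(h = 687, r = 42);
translate([1601, 1055, 0]) cylinder(h = 687, r = 42);


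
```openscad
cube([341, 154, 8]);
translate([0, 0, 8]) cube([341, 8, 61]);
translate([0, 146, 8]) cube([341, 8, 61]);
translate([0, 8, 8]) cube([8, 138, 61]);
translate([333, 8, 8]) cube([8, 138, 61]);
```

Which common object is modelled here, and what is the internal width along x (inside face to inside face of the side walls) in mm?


An open box. The internal width is 325 mm.

A 341×154 base slab with four walls standing on it — an open box. The base is 341 mm wide and the walls are 8 mm thick, so the internal width is 341 − 2 × 8 = 325 mm.


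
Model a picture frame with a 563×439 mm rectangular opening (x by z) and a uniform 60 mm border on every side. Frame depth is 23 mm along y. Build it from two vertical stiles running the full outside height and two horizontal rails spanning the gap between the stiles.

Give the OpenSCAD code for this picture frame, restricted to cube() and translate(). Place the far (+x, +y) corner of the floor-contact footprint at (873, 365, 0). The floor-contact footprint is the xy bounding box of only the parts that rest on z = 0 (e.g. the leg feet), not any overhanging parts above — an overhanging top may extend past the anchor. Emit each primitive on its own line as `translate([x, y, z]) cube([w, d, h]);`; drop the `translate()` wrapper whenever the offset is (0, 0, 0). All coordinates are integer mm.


translate([190, 342, 0]) cube([60, 23, 559]);
translate([813, 342, 0]) cube([60, 23, 559]);
translate([250, 342, 0]) cube([563, 23, 60]);
translate([250, 342, 499]) cube([563, 23, 60]);


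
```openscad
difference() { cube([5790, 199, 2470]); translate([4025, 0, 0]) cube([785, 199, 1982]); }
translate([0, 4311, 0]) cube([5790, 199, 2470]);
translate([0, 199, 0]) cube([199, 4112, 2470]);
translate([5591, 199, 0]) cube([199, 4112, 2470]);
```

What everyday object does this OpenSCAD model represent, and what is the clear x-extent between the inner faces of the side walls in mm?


A single room. The interior width is 5392 mm.

Four walls enclosing a rectangle with a door in the front wall — a room. Outside width 5790 minus two 199 mm walls gives 5392 mm.


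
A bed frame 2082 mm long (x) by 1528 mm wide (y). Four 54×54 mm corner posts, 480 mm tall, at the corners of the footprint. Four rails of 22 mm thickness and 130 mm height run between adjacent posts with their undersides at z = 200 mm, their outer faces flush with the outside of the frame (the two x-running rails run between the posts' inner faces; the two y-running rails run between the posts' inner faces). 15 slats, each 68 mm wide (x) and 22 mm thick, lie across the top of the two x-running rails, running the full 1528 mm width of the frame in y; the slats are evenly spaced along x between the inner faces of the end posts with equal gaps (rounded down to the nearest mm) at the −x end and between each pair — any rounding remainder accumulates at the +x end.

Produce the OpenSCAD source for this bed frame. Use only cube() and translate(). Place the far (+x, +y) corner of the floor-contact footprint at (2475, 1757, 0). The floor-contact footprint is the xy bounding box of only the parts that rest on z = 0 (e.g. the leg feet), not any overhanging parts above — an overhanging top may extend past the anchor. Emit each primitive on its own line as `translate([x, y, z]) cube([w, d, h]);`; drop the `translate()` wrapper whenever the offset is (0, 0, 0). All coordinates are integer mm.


// slat z = rail_z + rail_h = 200 + 130 = 330
// slat gap = ⌊(1974 − 15·68) / 16⌋ = 59
translate([393, 229, 0]) cube([54, 54, 480]);
translate([393, 1703, 0]) cube([54, 54, 480]);
translate([2421, 229, 0]) cube([54, 54, 480]);
translate([2421, 1703, 0]) cube([54, 54, 480]);
translate([447, 229, 200]) cube([1974, 22, 130]);
translate([447, 1735, 200]) cube([1974, 22, 130]);
translate([393, 283, 200]) cube([22, 1420, 130]);
translate([2453, 283, 200]) cube([22, 1420, 130]);
translate([506, 229, 330]) cube([68, 1528, 22]);
translate([633, 229, 330]) cube([68, 1528, 22]);
translate([760, 229, 330]) cube([68, 1528, 22]);
translate([887, 229, 330]) cube([68, 1528, 22]);
translate([1014, 229, 330]) cube([68, 1528, 22]);
translate([1141, 229, 330]) cube([68, 1528, 22]);
translate([1268, 229, 330]) cube([68, 1528, 22]);
translate([1395, 229, 330]) cube([68, 1528, 22]);
translate([1522, 229, 330]) cube([68, 1528, 22]);
translate([1649, 229, 330]) cube([68, 1528, 22]);
translate([1776, 229, 330]) cube([68, 1528, 22]);
translate([1903, 229, 330]) cube([68, 1528, 22]);
translate([2030, 229, 330]) cube([68, 1528, 22]);
translate([2157, 229, 330]) cube([68, 1528, 22]);
translate([2284, 229, 330]) cube([68, 1528, 22]);


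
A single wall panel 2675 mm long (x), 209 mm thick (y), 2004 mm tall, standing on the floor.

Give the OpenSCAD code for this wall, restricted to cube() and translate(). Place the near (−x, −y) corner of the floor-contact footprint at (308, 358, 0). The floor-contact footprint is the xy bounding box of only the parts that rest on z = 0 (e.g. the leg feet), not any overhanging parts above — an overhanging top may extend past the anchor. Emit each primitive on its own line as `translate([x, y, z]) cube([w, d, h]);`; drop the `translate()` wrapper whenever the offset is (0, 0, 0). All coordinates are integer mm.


translate([308, 358, 0]) cube([2675, 209, 2004]);


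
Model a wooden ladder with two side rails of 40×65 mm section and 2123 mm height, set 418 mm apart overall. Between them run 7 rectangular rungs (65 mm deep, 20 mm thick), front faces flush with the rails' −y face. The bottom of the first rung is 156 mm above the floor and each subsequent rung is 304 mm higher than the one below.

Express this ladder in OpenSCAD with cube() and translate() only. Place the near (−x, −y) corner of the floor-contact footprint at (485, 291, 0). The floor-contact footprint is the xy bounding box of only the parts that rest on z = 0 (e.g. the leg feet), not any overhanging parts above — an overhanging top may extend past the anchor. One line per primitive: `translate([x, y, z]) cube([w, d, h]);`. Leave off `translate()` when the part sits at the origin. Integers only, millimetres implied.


translate([485, 291, 0]) cube([40, 65, 2123]);
translate([863, 291, 0]) cube([40, 65, 2123]);
translate([525, 291, 156]) cube([338, 65, 20]);
translate([525, 291, 460]) cube([338, 65, 20]);
translate([525, 291, 764]) cube([338, 65, 20]);
translate([525, 291, 1068]) cube([338, 65, 20]);
translate([525, 291, 1372]) cube([338, 65, 20]);
translate([525, 291, 1676]) cube([338, 65, 20]);
translate([525, 291, 1980]) cube([338, 65, 20]);


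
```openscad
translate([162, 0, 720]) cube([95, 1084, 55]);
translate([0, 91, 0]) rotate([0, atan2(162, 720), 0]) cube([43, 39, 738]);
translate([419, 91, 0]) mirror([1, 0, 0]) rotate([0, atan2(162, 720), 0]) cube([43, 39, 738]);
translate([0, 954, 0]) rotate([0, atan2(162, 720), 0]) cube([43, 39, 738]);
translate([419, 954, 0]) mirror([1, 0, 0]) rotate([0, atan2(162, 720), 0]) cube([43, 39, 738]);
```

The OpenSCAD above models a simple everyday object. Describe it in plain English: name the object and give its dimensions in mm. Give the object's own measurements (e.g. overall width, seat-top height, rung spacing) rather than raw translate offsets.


A sawhorse. A 95×1084×55 mm beam (x, y, z) sits on two A-frame leg pairs. Each pair is two raked legs of 43×39 mm section (39 mm along y) splaying symmetrically in x. Each leg rises 720 mm vertically over 162 mm of horizontal reach and is 738 mm long along its own axis. Every leg's outer bottom edge rests on the floor and its outer top edge meets a bottom edge of the beam — the left legs (tilting toward +x) meet the beam's −x bottom edge, the right legs (their mirror images, tilting toward −x) meet its +x bottom edge — so the leg tops tuck under the beam, the beam's underside is 720 mm above the floor, and the feet are 419 mm apart outside-to-outside with the beam centred between them. The two leg pairs are set in 91 mm from either end of the beam.


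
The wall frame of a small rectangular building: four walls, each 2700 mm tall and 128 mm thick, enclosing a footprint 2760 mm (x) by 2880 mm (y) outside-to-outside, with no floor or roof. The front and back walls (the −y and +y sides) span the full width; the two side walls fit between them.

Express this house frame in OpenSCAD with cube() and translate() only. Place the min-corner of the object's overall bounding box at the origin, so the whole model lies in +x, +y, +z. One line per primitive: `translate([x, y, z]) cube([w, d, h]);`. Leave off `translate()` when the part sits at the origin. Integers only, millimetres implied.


cube([2760, 128, 2700]);
translate([0, 2752, 0]) cube([2760, 128, 2700]);
translate([0, 128, 0]) cube([128, 2624, 2700]);
translate([2632, 128, 0]) cube([128, 2624, 2700]);


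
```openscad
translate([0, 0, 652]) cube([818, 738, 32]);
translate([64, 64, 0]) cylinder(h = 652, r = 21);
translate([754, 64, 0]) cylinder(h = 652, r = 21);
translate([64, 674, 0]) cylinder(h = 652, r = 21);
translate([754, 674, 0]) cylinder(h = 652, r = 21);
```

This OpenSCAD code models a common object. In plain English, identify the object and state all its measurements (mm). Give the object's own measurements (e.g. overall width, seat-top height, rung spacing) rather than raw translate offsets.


A rectangular dining table. The top is 818×738×32 mm with its upper surface at z = 684 mm. It stands on four round legs of 42 mm diameter, each leg's bounding box inset 43 mm from the nearest pair of top edges, running from the floor to the underside of the top.


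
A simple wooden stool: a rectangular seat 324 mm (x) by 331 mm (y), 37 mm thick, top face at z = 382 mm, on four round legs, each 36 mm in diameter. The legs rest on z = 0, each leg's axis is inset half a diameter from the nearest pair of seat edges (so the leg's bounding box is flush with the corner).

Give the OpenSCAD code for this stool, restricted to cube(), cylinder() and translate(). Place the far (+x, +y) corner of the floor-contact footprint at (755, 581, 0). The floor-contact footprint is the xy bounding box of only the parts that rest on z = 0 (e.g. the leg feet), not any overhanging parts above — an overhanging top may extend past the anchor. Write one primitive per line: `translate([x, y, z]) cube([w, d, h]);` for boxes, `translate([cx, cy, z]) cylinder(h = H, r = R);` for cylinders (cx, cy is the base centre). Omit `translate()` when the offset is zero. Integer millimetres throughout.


translate([431, 250, 345]) cube([324, 331, 37]);
translate([449, 268, 0]) cylinder(h = 345, r = 18);
translate([737, 268, 0]) cylinder(h = 345, r = 18);
translate([449, 563, 0]) cylinder(h = 345, r = 18);
translate([737, 563, 0]) cylinder(h = 345, r = 18);


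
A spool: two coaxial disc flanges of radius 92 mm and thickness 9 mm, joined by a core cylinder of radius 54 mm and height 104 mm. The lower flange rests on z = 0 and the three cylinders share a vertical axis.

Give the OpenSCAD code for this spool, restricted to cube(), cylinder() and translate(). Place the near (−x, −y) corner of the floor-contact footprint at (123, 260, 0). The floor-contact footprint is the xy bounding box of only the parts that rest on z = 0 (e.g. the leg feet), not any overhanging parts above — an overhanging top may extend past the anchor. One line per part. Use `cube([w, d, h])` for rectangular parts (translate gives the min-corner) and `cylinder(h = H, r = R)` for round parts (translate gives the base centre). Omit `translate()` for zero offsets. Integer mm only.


translate([215, 352, 0]) cylinder(h = 9, r = 92);
translate([215, 352, 9]) cylinder(h = 104, r = 54);
translate([215, 352, 113]) cylinder(h = 9, r = 92);


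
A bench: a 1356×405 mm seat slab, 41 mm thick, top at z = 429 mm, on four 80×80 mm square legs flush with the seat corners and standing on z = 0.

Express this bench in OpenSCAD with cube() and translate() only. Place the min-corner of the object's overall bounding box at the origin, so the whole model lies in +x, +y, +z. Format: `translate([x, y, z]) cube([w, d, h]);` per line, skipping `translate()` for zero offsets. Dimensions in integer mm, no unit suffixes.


translate([0, 0, 388]) cube([1356, 405, 41]);
cube([80, 80, 388]);
translate([0, 325, 0]) cube([80, 80, 388]);
translate([1276, 0, 0]) cube([80, 80, 388]);
translate([1276, 325, 0]) cube([80, 80, 388]);


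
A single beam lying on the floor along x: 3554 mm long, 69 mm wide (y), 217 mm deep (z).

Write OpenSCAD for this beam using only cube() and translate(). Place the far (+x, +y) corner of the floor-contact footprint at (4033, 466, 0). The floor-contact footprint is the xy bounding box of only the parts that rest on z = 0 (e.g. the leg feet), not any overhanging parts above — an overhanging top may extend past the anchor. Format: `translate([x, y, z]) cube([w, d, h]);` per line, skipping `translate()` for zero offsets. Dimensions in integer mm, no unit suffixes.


translate([479, 397, 0]) cube([3554, 69, 217]);


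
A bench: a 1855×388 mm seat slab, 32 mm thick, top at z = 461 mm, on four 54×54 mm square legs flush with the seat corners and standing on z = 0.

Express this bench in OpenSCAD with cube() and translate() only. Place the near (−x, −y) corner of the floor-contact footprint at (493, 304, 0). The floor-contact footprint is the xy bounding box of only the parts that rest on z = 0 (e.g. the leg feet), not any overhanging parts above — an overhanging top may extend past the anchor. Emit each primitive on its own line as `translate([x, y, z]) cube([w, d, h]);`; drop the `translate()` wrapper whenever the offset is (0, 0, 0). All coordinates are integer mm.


// leg_h = 461 − 32 = 429
translate([493, 304, 429]) cube([1855, 388, 32]);
translate([493, 304, 0]) cube([54, 54, 429]);
translate([493, 638, 0]) cube([54, 54, 429]);
translate([2294, 304, 0]) cube([54, 54, 429]);
translate([2294, 638, 0]) cube([54, 54, 429]);


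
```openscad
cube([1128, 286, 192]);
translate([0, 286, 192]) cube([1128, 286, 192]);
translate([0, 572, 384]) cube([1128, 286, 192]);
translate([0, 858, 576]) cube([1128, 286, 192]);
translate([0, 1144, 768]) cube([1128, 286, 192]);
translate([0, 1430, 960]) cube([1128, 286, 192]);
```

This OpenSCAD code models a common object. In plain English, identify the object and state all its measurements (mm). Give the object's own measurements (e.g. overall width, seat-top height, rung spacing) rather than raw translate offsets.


A straight staircase of 6 solid steps. Each step is 1128 mm wide (x), 286 mm deep (y, the going) and 192 mm tall (the rise). The first step rests on the floor; each subsequent step sits one going further in +y and one rise higher in +z, directly behind and above the previous step with no overlap.


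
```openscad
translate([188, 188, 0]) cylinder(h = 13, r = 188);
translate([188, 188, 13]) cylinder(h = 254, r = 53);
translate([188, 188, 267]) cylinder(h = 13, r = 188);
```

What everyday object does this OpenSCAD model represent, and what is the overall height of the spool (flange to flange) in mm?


A spool. The overall height is 280 mm.

Three coaxial cylinders, large–small–large — a spool. Two 13 mm flanges and a 254 mm core give 13 + 254 + 13 = 280 mm.


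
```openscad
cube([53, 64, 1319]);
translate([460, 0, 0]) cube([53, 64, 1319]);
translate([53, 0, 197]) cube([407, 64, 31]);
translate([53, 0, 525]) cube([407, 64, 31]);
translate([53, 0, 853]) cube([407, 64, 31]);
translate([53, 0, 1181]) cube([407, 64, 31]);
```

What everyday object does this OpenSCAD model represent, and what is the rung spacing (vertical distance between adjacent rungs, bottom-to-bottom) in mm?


A ladder. The rung spacing is 328 mm.

Two tall 53×64 posts with 4 short bars between them — a ladder. Adjacent rungs sit at z = 197 and z = 525, so the spacing is 525 − 197 = 328 mm.


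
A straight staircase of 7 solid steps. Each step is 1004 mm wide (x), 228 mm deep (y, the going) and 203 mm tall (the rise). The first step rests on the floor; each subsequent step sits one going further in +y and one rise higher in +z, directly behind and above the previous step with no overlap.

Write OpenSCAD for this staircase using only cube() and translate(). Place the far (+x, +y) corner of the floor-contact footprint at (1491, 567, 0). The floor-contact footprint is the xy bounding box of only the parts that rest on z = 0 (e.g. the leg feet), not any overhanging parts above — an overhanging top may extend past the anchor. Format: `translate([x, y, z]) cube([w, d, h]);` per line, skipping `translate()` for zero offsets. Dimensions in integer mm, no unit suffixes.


translate([487, 339, 0]) cube([1004, 228, 203]);
translate([487, 567, 203]) cube([1004, 228, 203]);
translate([487, 795, 406]) cube([1004, 228, 203]);
translate([487, 1023, 609]) cube([1004, 228, 203]);
translate([487, 1251, 812]) cube([1004, 228, 203]);
translate([487, 1479, 1015]) cube([1004, 228, 203]);
translate([487, 1707, 1218]) cube([1004, 228, 203]);


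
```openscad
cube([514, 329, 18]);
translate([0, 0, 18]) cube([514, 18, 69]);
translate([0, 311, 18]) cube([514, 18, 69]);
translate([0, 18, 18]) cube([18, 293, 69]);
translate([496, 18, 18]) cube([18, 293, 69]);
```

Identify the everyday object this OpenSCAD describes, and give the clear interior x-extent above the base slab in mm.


An open box. The internal width is 478 mm.

A 514×329 base slab with four walls standing on it — an open box. The base is 514 mm wide and the walls are 18 mm thick, so the internal width is 514 − 2 × 18 = 478 mm.


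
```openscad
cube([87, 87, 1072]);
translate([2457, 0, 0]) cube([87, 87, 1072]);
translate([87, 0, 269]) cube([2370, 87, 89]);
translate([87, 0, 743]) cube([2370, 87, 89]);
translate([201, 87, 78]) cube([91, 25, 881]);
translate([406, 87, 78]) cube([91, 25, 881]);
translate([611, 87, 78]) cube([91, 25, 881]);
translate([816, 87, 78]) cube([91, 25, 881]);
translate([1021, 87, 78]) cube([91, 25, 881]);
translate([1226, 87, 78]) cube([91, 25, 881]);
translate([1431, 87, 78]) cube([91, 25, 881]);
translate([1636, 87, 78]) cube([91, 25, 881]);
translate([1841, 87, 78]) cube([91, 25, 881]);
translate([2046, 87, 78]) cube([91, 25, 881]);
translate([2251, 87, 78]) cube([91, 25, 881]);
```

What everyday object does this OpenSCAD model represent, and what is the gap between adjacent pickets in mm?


A fence section. The picket gap is 114 mm.

Two posts, two rails, 11 pickets — a fence section. Span 2370 mm holds 11 pickets of 91 mm with 12 equal gaps: ⌊(2370 − 11·91) / 12⌋ = 114 mm.


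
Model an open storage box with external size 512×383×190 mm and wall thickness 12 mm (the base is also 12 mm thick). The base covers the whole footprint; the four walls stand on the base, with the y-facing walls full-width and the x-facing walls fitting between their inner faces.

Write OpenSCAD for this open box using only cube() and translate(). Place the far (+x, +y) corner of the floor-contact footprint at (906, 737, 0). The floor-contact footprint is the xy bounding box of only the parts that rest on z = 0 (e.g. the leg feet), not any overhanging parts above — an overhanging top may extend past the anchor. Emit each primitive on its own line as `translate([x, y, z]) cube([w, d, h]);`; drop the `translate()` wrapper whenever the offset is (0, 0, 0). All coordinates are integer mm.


translate([394, 354, 0]) cube([512, 383, 12]);
translate([394, 354, 12]) cube([512, 12, 178]);
translate([394, 725, 12]) cube([512, 12, 178]);
translate([394, 366, 12]) cube([12, 359, 178]);
translate([894, 366, 12]) cube([12, 359, 178]);
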